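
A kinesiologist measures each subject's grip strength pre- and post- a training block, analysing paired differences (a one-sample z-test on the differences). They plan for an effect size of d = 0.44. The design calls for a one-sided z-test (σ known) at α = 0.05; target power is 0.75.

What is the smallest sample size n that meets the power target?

n = 28

For power 0.75 need Φ(δ − z_{0.05}) = 0.75, so δ = z_{0.05} + z_{0.25} = 1.645 + 0.674 = 2.319.
δ = d·√n ⇒ n = (δ/d)² = (2.319 / 0.44)² = 27.79.
Round up to the next whole unit.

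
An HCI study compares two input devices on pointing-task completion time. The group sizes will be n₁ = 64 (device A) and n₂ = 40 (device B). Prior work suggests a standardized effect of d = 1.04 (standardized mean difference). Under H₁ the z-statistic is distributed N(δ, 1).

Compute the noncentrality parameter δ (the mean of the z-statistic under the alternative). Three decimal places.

δ ≈ 5.160

The noncentrality parameter scales effect size by the design's sample-size factor: δ = d / √(1/n₁ + 1/n₂) = 1.04 / √(1/64 + 1/40) = 5.1598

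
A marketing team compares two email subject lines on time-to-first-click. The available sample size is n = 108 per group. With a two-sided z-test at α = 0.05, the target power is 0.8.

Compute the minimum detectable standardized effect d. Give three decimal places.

Need Φ(δ − 1.960) = 0.8, so δ = 1.960 + 0.842 = 2.802.
(Lower-tail contribution to power is negligible for δ > 0.)
δ = d·√(n/2) ⇒ d = δ/√(n/2) = 2.802/√(108/2) = 0.3812.

d ≈ 0.381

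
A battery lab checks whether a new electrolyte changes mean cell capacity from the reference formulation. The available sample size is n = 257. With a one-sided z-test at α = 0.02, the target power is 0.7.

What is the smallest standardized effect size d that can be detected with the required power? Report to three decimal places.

d ≈ 0.161

Need Φ(δ − 2.054) = 0.7, so δ = 2.054 + 0.524 = 2.578.
δ = d·√n ⇒ d = δ/√n = 2.578/√257 = 0.1608.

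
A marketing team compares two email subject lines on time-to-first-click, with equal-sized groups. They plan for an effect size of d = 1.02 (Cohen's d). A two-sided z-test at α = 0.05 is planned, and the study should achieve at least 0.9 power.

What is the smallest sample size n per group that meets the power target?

For power 0.9 need Φ(δ − z_{0.025}) = 0.9, so δ = z_{0.025} + z_{0.10} = 1.960 + 1.282 = 3.242.
(Ignoring the negligible lower-tail rejection probability gives the usual closed-form inversion.)
δ = d·√(n/2) ⇒ n = 2(δ/d)² = 2 × (3.242 / 1.02)² = 20.20.
Rounding up, n = 21 per group.

n = 21 per group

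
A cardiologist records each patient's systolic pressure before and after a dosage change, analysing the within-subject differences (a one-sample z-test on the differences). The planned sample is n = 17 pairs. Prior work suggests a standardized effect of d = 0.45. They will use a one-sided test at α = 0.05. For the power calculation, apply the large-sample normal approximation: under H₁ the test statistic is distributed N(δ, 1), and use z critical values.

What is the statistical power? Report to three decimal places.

Noncentrality parameter: δ = d·√n = 0.45 × √17 = 1.8554
One-sided α = 0.05 → critical value z_{0.05} = 1.645.
Power = Φ(δ − 1.645) = Φ(0.211) = 0.5834.

Power ≈ 0.583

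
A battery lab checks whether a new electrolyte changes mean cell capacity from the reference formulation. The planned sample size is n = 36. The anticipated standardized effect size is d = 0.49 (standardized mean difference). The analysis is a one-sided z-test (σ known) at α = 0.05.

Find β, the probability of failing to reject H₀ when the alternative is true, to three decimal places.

Noncentrality parameter: δ = d·√n = 0.49 × √36 = 2.9400
Critical value for a one-sided test at α = 0.05: z_α = 1.645.
Power = Φ(δ − 1.645) = Φ(1.295) = 0.9024.
Type II error: β = 1 − power = 1 − 0.9024 = 0.0976.

β ≈ 0.098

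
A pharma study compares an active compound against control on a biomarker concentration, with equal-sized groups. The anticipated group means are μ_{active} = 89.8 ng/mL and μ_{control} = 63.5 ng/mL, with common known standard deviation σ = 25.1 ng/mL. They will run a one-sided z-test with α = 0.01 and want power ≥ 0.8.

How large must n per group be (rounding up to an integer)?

n = 19 per group

Standardized effect: d = |μ_{active} − μ_{control}| / σ = |89.8 − 63.5| / 25.1 = 1.0478
Set Φ(δ − 2.326) = 0.8; then δ − 2.326 = Φ⁻¹(0.8) = 0.842, giving δ = 3.168.
δ = d·√(n/2) ⇒ n = 2(δ/d)² = 2 × (3.168 / 1.0478)² = 18.28.
Round up to the next whole unit.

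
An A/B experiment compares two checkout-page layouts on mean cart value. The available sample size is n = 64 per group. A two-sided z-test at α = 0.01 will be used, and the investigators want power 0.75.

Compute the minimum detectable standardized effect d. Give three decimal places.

Required noncentrality: δ = z_{0.005} + z_{0.25} = 2.576 + 0.674 = 3.250.
(The second rejection-region term Φ(−δ − z_{α/2}) is negligible and dropped.)
δ = d·√(n/2) ⇒ d = δ/√(n/2) = 3.250/√(64/2) = 0.5746.

d ≈ 0.575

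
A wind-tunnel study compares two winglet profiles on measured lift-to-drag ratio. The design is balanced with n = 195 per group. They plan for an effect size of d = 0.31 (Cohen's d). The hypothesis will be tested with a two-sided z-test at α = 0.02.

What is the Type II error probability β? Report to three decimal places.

β ≈ 0.231

Noncentrality parameter: δ = d·√(n/2) = 0.31 × √(195/2) = 3.0610
Two-sided α = 0.02 → critical value z_{0.01} = 2.326.
Power = Φ(δ − 2.326) + Φ(−δ − 2.326) = Φ(0.735) + Φ(-5.387) = 0.7687 + 0.0000 = 0.7687.
Type II error: β = 1 − power = 1 − 0.7687 = 0.2313.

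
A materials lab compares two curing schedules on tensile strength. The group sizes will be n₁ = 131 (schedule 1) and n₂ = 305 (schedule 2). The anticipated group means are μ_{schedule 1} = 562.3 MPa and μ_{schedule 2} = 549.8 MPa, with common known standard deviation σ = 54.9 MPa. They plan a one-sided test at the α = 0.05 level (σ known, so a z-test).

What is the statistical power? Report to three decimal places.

Power ≈ 0.704

Standardized effect: d = |μ_{schedule 1} − μ_{schedule 2}| / σ = |562.3 − 549.8| / 54.9 = 0.2277
Noncentrality parameter: δ = d / √(1/n₁ + 1/n₂) = 0.2277 / √(1/131 + 1/305) = 2.1796
Critical value for a one-sided test at α = 0.05: z_α = 1.645.
Power = Φ(δ − 1.645) = Φ(0.535) = 0.7036.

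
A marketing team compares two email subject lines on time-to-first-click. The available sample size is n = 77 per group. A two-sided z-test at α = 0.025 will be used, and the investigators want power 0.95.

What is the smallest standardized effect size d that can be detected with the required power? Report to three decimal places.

d ≈ 0.626

Required noncentrality: δ = z_{0.0125} + z_{0.05} = 2.241 + 1.645 = 3.886.
(Lower-tail contribution to power is negligible for δ > 0.)
δ = d·√(n/2) ⇒ d = δ/√(n/2) = 3.886/√(77/2) = 0.6263.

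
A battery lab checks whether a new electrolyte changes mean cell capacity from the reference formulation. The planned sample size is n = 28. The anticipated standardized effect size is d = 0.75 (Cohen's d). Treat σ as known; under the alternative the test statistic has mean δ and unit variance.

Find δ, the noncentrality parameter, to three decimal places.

The noncentrality parameter scales effect size by the design's sample-size factor: δ = d·√n = 0.75 × √28 = 3.9686

δ ≈ 3.969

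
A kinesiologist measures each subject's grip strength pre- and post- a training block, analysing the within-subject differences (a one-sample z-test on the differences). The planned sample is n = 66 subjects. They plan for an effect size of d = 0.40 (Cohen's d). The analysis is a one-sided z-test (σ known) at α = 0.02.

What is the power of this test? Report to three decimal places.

Noncentrality parameter: δ = d·√n = 0.40 × √66 = 3.2496
One-sided α = 0.02 → critical value z_{0.02} = 2.054.
Power = P(Z > 2.054 − δ) = Φ(1.196) = 0.8841.

Power ≈ 0.884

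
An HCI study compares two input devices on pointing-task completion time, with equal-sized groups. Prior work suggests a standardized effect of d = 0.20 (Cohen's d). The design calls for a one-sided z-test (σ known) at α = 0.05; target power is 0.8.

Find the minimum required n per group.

n = 310 per group

Set Φ(δ − 1.645) = 0.8; then δ − 1.645 = Φ⁻¹(0.8) = 0.842, giving δ = 2.486.
δ = d·√(n/2) ⇒ n = 2(δ/d)² = 2 × (2.486 / 0.20)² = 309.13.
Rounding up, n = 310 per group.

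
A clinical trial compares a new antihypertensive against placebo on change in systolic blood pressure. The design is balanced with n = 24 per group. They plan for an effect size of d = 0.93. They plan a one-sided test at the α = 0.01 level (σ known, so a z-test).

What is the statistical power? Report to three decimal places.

Power ≈ 0.815

Noncentrality parameter: δ = d·√(n/2) = 0.93 × √(24/2) = 3.2216
Critical value for a one-sided test at α = 0.01: z_α = 2.326.
Power = Φ(δ − 2.326) = Φ(0.895) = 0.8147.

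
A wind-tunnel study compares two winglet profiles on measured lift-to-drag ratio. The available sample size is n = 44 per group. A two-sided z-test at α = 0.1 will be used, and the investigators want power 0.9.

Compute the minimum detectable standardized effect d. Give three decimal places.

Need Φ(δ − 1.645) = 0.9, so δ = 1.645 + 1.282 = 2.926.
(Lower-tail contribution to power is negligible for δ > 0.)
δ = d·√(n/2) ⇒ d = δ/√(n/2) = 2.926/√(44/2) = 0.6239.

d ≈ 0.624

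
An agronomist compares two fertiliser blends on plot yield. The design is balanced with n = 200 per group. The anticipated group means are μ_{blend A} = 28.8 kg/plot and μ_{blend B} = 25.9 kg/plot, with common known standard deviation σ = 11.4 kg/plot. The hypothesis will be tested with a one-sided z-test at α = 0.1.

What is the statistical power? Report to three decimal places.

Standardized effect: d = |μ_{blend A} − μ_{blend B}| / σ = |28.8 − 25.9| / 11.4 = 0.2544
Noncentrality parameter: δ = d·√(n/2) = 0.2544 × √(200/2) = 2.5439
Critical value for a one-sided test at α = 0.1: z_α = 1.282.
Power = P(Z > 1.282 − δ) = Φ(1.262) = 0.8966.

Power ≈ 0.897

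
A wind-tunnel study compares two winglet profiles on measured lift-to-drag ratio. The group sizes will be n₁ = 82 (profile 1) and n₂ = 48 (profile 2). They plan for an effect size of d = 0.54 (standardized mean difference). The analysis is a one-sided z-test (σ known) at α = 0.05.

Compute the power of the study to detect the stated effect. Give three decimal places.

Power ≈ 0.908

Noncentrality parameter: λ = d / √(1/n₁ + 1/n₂) = 0.54 / √(1/82 + 1/48) = 2.9713
One-sided α = 0.05 → critical value z_{0.05} = 1.645.
Power = Φ(λ − 1.645) = Φ(1.326) = 0.9077.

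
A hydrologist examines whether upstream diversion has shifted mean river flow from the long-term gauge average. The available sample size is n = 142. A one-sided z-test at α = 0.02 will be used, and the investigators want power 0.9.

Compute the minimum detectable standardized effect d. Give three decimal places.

Need Φ(δ − 2.054) = 0.9, so δ = 2.054 + 1.282 = 3.335.
δ = d·√n ⇒ d = δ/√n = 3.335/√142 = 0.2799.

d ≈ 0.280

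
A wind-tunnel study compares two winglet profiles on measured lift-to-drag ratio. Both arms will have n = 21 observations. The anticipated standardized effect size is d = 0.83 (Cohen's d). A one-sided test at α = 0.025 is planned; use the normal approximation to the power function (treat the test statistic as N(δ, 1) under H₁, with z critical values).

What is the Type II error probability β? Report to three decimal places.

β ≈ 0.233

Noncentrality parameter: δ = d·√(n/2) = 0.83 × √(21/2) = 2.6895
One-sided α = 0.025 → critical value z_{0.025} = 1.960.
Power = P(Z > 1.960 − δ) = Φ(0.730) = 0.7672.
Type II error: β = 1 − power = 1 − 0.7672 = 0.2328.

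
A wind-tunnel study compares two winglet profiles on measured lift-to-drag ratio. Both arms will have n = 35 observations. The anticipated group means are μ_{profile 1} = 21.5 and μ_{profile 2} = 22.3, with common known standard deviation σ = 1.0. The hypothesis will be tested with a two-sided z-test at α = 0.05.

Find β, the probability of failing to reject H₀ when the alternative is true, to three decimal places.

Standardized effect: d = |μ_{profile 1} − μ_{profile 2}| / σ = |21.5 − 22.3| / 1.0 = 0.8000
Noncentrality parameter: δ = d·√(n/2) = 0.8000 × √(35/2) = 3.3466
Two-sided α = 0.05 → critical value z_{0.025} = 1.960.
Power = Φ(δ − 1.960) + Φ(−δ − 1.960) = Φ(1.387) + Φ(-5.307) = 0.9172 + 0.0000 = 0.9172.
Type II error: β = 1 − power = 1 − 0.9172 = 0.0828.

β ≈ 0.083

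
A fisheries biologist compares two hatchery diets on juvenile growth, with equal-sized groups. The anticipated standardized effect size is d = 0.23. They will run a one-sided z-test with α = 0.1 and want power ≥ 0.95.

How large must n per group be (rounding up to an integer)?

n = 324 per group

Set Φ(δ − 1.282) = 0.95; then δ − 1.282 = Φ⁻¹(0.95) = 1.645, giving δ = 2.926.
δ = d·√(n/2) ⇒ n = 2(δ/d)² = 2 × (2.926 / 0.23)² = 323.77.
Rounding up, n = 324 per group.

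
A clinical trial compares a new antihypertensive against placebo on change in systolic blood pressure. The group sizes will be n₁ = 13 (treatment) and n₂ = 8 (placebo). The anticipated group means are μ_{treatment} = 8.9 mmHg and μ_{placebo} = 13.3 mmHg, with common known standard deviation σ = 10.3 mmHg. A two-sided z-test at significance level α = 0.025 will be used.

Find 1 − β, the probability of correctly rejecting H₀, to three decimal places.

Power ≈ 0.099

Standardized effect: d = |μ_{treatment} − μ_{placebo}| / σ = |8.9 − 13.3| / 10.3 = 0.4272
Noncentrality parameter: δ = d / √(1/n₁ + 1/n₂) = 0.4272 / √(1/13 + 1/8) = 0.9507
Two-sided α = 0.025 → critical value z_{0.0125} = 2.241.
Power = Φ(δ − 2.241) + Φ(−δ − 2.241) = Φ(-1.291) + Φ(-3.192) = 0.0984 + 0.0007 = 0.0991.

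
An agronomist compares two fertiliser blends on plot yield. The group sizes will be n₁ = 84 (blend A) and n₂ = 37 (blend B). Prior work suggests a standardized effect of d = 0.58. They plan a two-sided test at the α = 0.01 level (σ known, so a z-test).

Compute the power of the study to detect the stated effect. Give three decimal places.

Power ≈ 0.642

Noncentrality parameter: δ = d / √(1/n₁ + 1/n₂) = 0.58 / √(1/84 + 1/37) = 2.9395
Critical value for a two-sided test at α = 0.01: z_{α/2} = 2.576.
Power = Φ(δ − 2.576) + Φ(−δ − 2.576) = Φ(0.364) + Φ(-5.515) = 0.6420 + 0.0000 = 0.6420.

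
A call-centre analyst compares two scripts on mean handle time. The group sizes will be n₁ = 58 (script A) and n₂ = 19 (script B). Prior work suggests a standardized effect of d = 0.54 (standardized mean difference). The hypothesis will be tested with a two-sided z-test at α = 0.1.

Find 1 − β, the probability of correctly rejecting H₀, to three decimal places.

Power ≈ 0.655

Noncentrality parameter: δ = d / √(1/n₁ + 1/n₂) = 0.54 / √(1/58 + 1/19) = 2.0429
Critical value for a two-sided test at α = 0.1: z_{α/2} = 1.645.
Power = Φ(δ − 1.645) + Φ(−δ − 1.645) = Φ(0.398) + Φ(-3.688) = 0.6547 + 0.0001 = 0.6548.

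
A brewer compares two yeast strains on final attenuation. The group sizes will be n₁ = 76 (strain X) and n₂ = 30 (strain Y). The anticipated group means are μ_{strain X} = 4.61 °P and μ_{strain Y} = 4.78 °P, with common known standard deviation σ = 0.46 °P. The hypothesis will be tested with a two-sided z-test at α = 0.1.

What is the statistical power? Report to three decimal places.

Standardized effect: d = |μ_{strain X} − μ_{strain Y}| / σ = |4.61 − 4.78| / 0.46 = 0.3696
Noncentrality parameter: δ = d / √(1/n₁ + 1/n₂) = 0.3696 / √(1/76 + 1/30) = 1.7140
Two-sided α = 0.1 → critical value z_{0.05} = 1.645.
Power = Φ(δ − 1.645) + Φ(−δ − 1.645) = Φ(0.069) + Φ(-3.359) = 0.5276 + 0.0004 = 0.5279.

Power ≈ 0.528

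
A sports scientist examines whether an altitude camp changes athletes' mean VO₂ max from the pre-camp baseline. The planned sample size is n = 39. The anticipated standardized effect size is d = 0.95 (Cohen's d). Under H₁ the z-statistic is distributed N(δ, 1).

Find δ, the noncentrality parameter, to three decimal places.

The noncentrality parameter scales effect size by the design's sample-size factor: δ = d·√n = 0.95 × √39 = 5.9327

δ ≈ 5.933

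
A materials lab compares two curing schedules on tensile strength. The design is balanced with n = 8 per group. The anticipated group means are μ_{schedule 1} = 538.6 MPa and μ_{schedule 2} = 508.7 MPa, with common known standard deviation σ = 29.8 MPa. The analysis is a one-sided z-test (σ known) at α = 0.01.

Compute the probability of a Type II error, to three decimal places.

Standardized effect: d = |μ_{schedule 1} − μ_{schedule 2}| / σ = |538.6 − 508.7| / 29.8 = 1.0034
Noncentrality parameter: δ = d·√(n/2) = 1.0034 × √(8/2) = 2.0067
One-sided α = 0.01 → critical value z_{0.01} = 2.326.
Power = P(Z > 2.326 − δ) = Φ(-0.320) = 0.3746.
Type II error: β = 1 − power = 1 − 0.3746 = 0.6254.

β ≈ 0.625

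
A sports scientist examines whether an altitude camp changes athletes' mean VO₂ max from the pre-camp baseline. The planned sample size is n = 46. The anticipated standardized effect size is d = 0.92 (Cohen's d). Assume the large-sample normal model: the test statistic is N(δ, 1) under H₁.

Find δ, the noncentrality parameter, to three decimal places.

The noncentrality parameter scales effect size by the design's sample-size factor: δ = d·√n = 0.92 × √46 = 6.2397

δ ≈ 6.240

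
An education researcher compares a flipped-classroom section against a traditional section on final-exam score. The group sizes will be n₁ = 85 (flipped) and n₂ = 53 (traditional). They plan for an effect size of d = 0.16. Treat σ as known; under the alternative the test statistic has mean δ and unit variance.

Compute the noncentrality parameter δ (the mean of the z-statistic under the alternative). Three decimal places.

The noncentrality parameter scales effect size by the design's sample-size factor: δ = d / √(1/n₁ + 1/n₂) = 0.16 / √(1/85 + 1/53) = 0.9142

δ ≈ 0.914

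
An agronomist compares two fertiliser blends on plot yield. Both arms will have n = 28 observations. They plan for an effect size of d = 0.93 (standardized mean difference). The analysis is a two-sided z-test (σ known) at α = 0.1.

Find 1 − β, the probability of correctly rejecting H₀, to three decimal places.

Power ≈ 0.967

Noncentrality parameter: δ = d·√(n/2) = 0.93 × √(28/2) = 3.4797
Two-sided α = 0.1 → critical value z_{0.05} = 1.645.
Power = Φ(δ − 1.645) + Φ(−δ − 1.645) = Φ(1.835) + Φ(-5.125) = 0.9667 + 0.0000 = 0.9667.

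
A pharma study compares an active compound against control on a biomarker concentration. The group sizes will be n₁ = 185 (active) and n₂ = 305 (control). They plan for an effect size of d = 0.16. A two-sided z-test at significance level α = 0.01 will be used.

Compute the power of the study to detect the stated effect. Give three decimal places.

Power ≈ 0.195

Noncentrality parameter: δ = d / √(1/n₁ + 1/n₂) = 0.16 / √(1/185 + 1/305) = 1.7170
Two-sided α = 0.01 → critical value z_{0.005} = 2.576.
Power = Φ(δ − 2.576) + Φ(−δ − 2.576) = Φ(-0.859) + Φ(-4.293) = 0.1952 + 0.0000 = 0.1952.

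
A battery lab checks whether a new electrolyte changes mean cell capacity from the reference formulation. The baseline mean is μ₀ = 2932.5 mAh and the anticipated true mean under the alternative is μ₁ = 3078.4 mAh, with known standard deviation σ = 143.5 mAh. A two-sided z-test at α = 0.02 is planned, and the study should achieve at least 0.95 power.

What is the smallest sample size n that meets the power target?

n = 16

Standardized effect: d = |μ₁ − μ₀| / σ = |3078.4 − 2932.5| / 143.5 = 1.0167
For power 0.95 need Φ(δ − z_{0.01}) = 0.95, so δ = z_{0.01} + z_{0.05} = 2.326 + 1.645 = 3.971.
(For δ > 0 the lower-tail rejection region contributes negligibly to power, so the one-term inversion is standard.)
δ = d·√n ⇒ n = (δ/d)² = (3.971 / 1.0167)² = 15.26.
Rounding up, n = 16.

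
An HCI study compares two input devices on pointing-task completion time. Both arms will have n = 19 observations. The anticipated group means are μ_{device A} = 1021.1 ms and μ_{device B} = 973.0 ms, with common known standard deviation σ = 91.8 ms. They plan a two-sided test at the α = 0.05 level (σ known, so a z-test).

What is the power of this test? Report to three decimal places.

Standardized effect: d = |μ_{device A} − μ_{device B}| / σ = |1021.1 − 973.0| / 91.8 = 0.5240
Noncentrality parameter: δ = d·√(n/2) = 0.5240 × √(19/2) = 1.6150
Critical value for a two-sided test at α = 0.05: z_{α/2} = 1.960.
Power = Φ(δ − 1.960) + Φ(−δ − 1.960) = Φ(-0.345) + Φ(-3.575) = 0.3650 + 0.0002 = 0.3652.

Power ≈ 0.365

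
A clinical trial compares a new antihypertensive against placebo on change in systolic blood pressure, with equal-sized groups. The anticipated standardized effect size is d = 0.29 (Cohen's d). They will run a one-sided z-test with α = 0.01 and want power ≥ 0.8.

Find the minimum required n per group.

For power 0.8 need Φ(δ − z_{0.01}) = 0.8, so δ = z_{0.01} + z_{0.20} = 2.326 + 0.842 = 3.168.
δ = d·√(n/2) ⇒ n = 2(δ/d)² = 2 × (3.168 / 0.29)² = 238.67.
Round up to the next whole unit.

n = 239 per group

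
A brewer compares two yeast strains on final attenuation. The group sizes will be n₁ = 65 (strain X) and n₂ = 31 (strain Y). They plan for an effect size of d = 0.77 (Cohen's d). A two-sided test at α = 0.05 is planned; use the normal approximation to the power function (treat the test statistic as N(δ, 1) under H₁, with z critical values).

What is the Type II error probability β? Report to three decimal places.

β ≈ 0.058

Noncentrality parameter: δ = d / √(1/n₁ + 1/n₂) = 0.77 / √(1/65 + 1/31) = 3.5277
Critical value for a two-sided test at α = 0.05: z_{α/2} = 1.960.
Power = Φ(δ − 1.960) + Φ(−δ − 1.960) = Φ(1.568) + Φ(-5.488) = 0.9415 + 0.0000 = 0.9415.
Type II error: β = 1 − power = 1 − 0.9415 = 0.0585.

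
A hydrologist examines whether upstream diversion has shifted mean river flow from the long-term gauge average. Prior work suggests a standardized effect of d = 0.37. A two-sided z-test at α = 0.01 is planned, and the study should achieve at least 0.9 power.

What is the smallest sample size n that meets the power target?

For power 0.9 need Φ(δ − z_{0.005}) = 0.9, so δ = z_{0.005} + z_{0.10} = 2.576 + 1.282 = 3.857.
(For δ > 0 the lower-tail rejection region contributes negligibly to power, so the one-term inversion is standard.)
δ = d·√n ⇒ n = (δ/d)² = (3.857 / 0.37)² = 108.69.
Rounding up, n = 109.

n = 109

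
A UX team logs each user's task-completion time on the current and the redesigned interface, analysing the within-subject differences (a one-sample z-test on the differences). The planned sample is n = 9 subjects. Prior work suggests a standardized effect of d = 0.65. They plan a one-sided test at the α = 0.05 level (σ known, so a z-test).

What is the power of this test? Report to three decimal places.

Power ≈ 0.620

Noncentrality parameter: δ = d·√n = 0.65 × √9 = 1.9500
One-sided α = 0.05 → critical value z_{0.05} = 1.645.
Power = P(Z > 1.645 − δ) = Φ(0.305) = 0.6199.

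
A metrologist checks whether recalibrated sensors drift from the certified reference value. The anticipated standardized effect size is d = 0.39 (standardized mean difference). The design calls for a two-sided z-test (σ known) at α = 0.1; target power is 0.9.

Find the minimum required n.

n = 57

Set Φ(δ − 1.645) = 0.9; then δ − 1.645 = Φ⁻¹(0.9) = 1.282, giving δ = 2.926.
(The Φ(−δ − z_{α/2}) term is vanishingly small for δ > 0 and is dropped in the standard sample-size formula.)
δ = d·√n ⇒ n = (δ/d)² = (2.926 / 0.39)² = 56.30.
Round up to the next whole unit.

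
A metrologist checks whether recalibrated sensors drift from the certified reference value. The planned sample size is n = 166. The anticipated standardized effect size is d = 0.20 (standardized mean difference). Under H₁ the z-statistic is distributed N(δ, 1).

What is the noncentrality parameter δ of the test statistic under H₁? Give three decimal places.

The noncentrality parameter scales effect size by the design's sample-size factor: δ = d·√n = 0.20 × √166 = 2.5768

δ ≈ 2.577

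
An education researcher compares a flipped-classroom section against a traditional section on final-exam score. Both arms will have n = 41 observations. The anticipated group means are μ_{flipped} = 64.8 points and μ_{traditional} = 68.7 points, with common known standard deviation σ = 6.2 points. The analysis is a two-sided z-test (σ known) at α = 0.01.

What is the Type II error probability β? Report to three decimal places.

Standardized effect: d = |μ_{flipped} − μ_{traditional}| / σ = |64.8 − 68.7| / 6.2 = 0.6290
Noncentrality parameter: δ = d·√(n/2) = 0.6290 × √(41/2) = 2.8481
Two-sided α = 0.01 → critical value z_{0.005} = 2.576.
Power = Φ(δ − 2.576) + Φ(−δ − 2.576) = Φ(0.272) + Φ(-5.424) = 0.6073 + 0.0000 = 0.6073.
Type II error: β = 1 − power = 1 − 0.6073 = 0.3927.

β ≈ 0.393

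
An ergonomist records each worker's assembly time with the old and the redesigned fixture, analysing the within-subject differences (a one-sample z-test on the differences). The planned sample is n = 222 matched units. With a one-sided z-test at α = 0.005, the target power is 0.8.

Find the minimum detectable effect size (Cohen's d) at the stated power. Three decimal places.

d ≈ 0.229

Need Φ(δ − 2.576) = 0.8, so δ = 2.576 + 0.842 = 3.417.
δ = d·√n ⇒ d = δ/√n = 3.417/√222 = 0.2294.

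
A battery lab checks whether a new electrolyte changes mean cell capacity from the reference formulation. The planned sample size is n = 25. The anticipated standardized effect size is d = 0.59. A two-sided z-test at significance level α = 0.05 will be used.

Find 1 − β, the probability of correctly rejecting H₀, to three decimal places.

Noncentrality parameter: λ = d·√n = 0.59 × √25 = 2.9500
Critical value for a two-sided test at α = 0.05: z_{α/2} = 1.960.
Power = Φ(λ − 1.960) + Φ(−λ − 1.960) = Φ(0.990) + Φ(-4.910) = 0.8389 + 0.0000 = 0.8389.

Power ≈ 0.839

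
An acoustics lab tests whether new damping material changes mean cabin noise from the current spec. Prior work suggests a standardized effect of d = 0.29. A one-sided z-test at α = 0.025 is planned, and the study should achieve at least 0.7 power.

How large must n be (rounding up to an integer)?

Set Φ(δ − 1.960) = 0.7; then δ − 1.960 = Φ⁻¹(0.7) = 0.524, giving δ = 2.484.
δ = d·√n ⇒ n = (δ/d)² = (2.484 / 0.29)² = 73.39.
Round up to the next whole unit.

n = 74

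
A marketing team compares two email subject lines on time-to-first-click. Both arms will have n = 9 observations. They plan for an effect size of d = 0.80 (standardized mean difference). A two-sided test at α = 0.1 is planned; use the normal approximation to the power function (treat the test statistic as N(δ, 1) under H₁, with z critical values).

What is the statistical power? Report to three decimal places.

Power ≈ 0.521

Noncentrality parameter: δ = d·√(n/2) = 0.80 × √(9/2) = 1.6971
Two-sided α = 0.1 → critical value z_{0.05} = 1.645.
Power = Φ(δ − 1.645) + Φ(−δ − 1.645) = Φ(0.052) + Φ(-3.342) = 0.5208 + 0.0004 = 0.5212.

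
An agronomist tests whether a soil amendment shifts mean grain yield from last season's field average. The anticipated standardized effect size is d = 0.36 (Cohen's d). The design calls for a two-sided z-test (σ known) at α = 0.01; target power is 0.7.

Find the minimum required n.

n = 75

For power 0.7 need Φ(δ − z_{0.005}) = 0.7, so δ = z_{0.005} + z_{0.30} = 2.576 + 0.524 = 3.100.
(For δ > 0 the lower-tail rejection region contributes negligibly to power, so the one-term inversion is standard.)
δ = d·√n ⇒ n = (δ/d)² = (3.100 / 0.36)² = 74.16.
Rounding up, n = 75.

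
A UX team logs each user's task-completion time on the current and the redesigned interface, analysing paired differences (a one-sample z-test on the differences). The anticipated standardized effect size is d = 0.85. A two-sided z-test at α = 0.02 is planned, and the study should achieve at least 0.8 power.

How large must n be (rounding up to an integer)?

Set Φ(δ − 2.326) = 0.8; then δ − 2.326 = Φ⁻¹(0.8) = 0.842, giving δ = 3.168.
(The Φ(−δ − z_{α/2}) term is vanishingly small for δ > 0 and is dropped in the standard sample-size formula.)
δ = d·√n ⇒ n = (δ/d)² = (3.168 / 0.85)² = 13.89.
Round up to the next whole unit.

n = 14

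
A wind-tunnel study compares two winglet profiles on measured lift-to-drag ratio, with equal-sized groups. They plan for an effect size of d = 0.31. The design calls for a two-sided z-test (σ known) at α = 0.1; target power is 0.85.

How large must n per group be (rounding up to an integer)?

For power 0.85 need Φ(δ − z_{0.05}) = 0.85, so δ = z_{0.05} + z_{0.15} = 1.645 + 1.036 = 2.681.
(Ignoring the negligible lower-tail rejection probability gives the usual closed-form inversion.)
δ = d·√(n/2) ⇒ n = 2(δ/d)² = 2 × (2.681 / 0.31)² = 149.62.
Round up to the next whole unit.

n = 150 per group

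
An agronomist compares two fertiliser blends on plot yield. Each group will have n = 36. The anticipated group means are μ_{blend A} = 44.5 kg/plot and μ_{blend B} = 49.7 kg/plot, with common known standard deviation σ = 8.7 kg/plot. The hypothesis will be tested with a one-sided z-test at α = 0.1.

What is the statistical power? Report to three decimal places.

Power ≈ 0.895

Standardized effect: d = |μ_{blend A} − μ_{blend B}| / σ = |44.5 − 49.7| / 8.7 = 0.5977
Noncentrality parameter: δ = d·√(n/2) = 0.5977 × √(36/2) = 2.5358
Critical value for a one-sided test at α = 0.1: z_α = 1.282.
Power = P(Z > 1.282 − δ) = Φ(1.254) = 0.8951.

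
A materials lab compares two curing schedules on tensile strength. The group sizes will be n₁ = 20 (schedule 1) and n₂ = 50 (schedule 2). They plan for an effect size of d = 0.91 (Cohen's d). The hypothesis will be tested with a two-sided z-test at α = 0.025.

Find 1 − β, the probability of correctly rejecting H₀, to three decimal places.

Power ≈ 0.885

Noncentrality parameter: δ = d / √(1/n₁ + 1/n₂) = 0.91 / √(1/20 + 1/50) = 3.4395
Critical value for a two-sided test at α = 0.025: z_{α/2} = 2.241.
Power = Φ(δ − 2.241) + Φ(−δ − 2.241) = Φ(1.198) + Φ(-5.681) = 0.8846 + 0.0000 = 0.8846.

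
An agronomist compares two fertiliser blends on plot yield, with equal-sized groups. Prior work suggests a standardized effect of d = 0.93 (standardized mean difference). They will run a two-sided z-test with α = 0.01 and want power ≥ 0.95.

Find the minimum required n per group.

For power 0.95 need Φ(δ − z_{0.005}) = 0.95, so δ = z_{0.005} + z_{0.05} = 2.576 + 1.645 = 4.221.
(The Φ(−δ − z_{α/2}) term is vanishingly small for δ > 0 and is dropped in the standard sample-size formula.)
δ = d·√(n/2) ⇒ n = 2(δ/d)² = 2 × (4.221 / 0.93)² = 41.19.
Round up to the next whole unit.

n = 42 per group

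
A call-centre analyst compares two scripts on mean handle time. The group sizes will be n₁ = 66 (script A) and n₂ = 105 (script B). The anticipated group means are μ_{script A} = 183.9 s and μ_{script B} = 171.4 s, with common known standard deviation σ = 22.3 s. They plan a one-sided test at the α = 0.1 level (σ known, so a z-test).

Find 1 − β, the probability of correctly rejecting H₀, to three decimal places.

Standardized effect: d = |μ_{script A} − μ_{script B}| / σ = |183.9 − 171.4| / 22.3 = 0.5605
Noncentrality parameter: δ = d / √(1/n₁ + 1/n₂) = 0.5605 / √(1/66 + 1/105) = 3.5684
One-sided α = 0.1 → critical value z_{0.1} = 1.282.
Power = P(Z > 1.282 − δ) = Φ(2.287) = 0.9889.

Power ≈ 0.989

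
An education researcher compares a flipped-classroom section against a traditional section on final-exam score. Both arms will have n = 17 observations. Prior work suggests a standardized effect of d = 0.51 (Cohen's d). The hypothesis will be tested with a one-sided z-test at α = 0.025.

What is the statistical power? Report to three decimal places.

Noncentrality parameter: δ = d·√(n/2) = 0.51 × √(17/2) = 1.4869
One-sided α = 0.025 → critical value z_{0.025} = 1.960.
Power = P(Z > 1.960 − δ) = Φ(-0.473) = 0.3181.

Power ≈ 0.318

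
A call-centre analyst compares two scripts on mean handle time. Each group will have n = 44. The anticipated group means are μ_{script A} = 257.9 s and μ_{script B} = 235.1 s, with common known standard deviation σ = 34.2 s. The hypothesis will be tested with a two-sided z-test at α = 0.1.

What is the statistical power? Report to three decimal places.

Standardized effect: d = |μ_{script A} − μ_{script B}| / σ = |257.9 − 235.1| / 34.2 = 0.6667
Noncentrality parameter: δ = d·√(n/2) = 0.6667 × √(44/2) = 3.1269
Critical value for a two-sided test at α = 0.1: z_{α/2} = 1.645.
Power = Φ(δ − 1.645) + Φ(−δ − 1.645) = Φ(1.482) + Φ(-4.772) = 0.9308 + 0.0000 = 0.9308.

Power ≈ 0.931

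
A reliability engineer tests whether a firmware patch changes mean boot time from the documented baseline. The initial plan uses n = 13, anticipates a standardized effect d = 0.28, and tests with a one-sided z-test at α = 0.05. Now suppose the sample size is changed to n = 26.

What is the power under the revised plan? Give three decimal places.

With n = 26: δ = d·√n = 0.28 × √26 = 1.4277. Critical value z_{0.05} = 1.645.
Revised power = Φ(δ − 1.645) = Φ(-0.217) = 0.4141.

Power ≈ 0.414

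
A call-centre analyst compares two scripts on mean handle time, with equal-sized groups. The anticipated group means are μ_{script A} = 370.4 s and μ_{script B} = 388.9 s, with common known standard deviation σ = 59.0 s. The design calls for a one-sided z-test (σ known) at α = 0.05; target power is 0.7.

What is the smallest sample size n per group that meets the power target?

n = 96 per group

Standardized effect: d = |μ_{script A} − μ_{script B}| / σ = |370.4 − 388.9| / 59.0 = 0.3136
Set Φ(δ − 1.645) = 0.7; then δ − 1.645 = Φ⁻¹(0.7) = 0.524, giving δ = 2.169.
δ = d·√(n/2) ⇒ n = 2(δ/d)² = 2 × (2.169 / 0.3136)² = 95.72.
Round up to the next whole unit.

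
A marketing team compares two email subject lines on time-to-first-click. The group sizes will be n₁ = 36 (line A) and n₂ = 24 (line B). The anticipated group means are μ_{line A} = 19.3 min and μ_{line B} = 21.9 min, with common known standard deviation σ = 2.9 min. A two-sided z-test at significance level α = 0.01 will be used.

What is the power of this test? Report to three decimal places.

Standardized effect: d = |μ_{line A} − μ_{line B}| / σ = |19.3 − 21.9| / 2.9 = 0.8966
Noncentrality parameter: δ = d / √(1/n₁ + 1/n₂) = 0.8966 / √(1/36 + 1/24) = 3.4022
Two-sided α = 0.01 → critical value z_{0.005} = 2.576.
Power = Φ(δ − 2.576) + Φ(−δ − 2.576) = Φ(0.826) + Φ(-5.978) = 0.7957 + 0.0000 = 0.7957.

Power ≈ 0.796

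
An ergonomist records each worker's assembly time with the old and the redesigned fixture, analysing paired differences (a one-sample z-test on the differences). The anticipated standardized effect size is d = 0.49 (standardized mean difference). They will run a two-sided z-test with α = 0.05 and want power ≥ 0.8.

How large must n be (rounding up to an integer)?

For power 0.8 need Φ(δ − z_{0.025}) = 0.8, so δ = z_{0.025} + z_{0.20} = 1.960 + 0.842 = 2.802.
(For δ > 0 the lower-tail rejection region contributes negligibly to power, so the one-term inversion is standard.)
δ = d·√n ⇒ n = (δ/d)² = (2.802 / 0.49)² = 32.69.
Rounding up, n = 33.

n = 33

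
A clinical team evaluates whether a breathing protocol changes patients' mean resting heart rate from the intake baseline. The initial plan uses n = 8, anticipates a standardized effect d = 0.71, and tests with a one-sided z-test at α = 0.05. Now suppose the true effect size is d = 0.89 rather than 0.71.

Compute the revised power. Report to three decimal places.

With d = 0.89: δ = d·√n = 0.89 × √8 = 2.5173. Critical value z_{0.05} = 1.645.
Revised power = Φ(δ − 1.645) = Φ(0.872) = 0.8085.

Power ≈ 0.809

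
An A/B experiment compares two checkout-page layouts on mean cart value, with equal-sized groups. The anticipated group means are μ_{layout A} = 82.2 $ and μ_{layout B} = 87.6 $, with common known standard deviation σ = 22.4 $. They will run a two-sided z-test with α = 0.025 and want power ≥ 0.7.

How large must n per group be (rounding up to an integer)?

n = 264 per group

Standardized effect: d = |μ_{layout A} − μ_{layout B}| / σ = |82.2 − 87.6| / 22.4 = 0.2411
Set Φ(δ − 2.241) = 0.7; then δ − 2.241 = Φ⁻¹(0.7) = 0.524, giving δ = 2.766.
(Ignoring the negligible lower-tail rejection probability gives the usual closed-form inversion.)
δ = d·√(n/2) ⇒ n = 2(δ/d)² = 2 × (2.766 / 0.2411)² = 263.26.
Rounding up, n = 264 per group.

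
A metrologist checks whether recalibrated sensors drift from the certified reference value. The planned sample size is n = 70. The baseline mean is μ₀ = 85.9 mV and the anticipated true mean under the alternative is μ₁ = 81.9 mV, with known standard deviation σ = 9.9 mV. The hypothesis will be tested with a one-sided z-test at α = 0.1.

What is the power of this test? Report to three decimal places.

Standardized effect: d = |μ₁ − μ₀| / σ = |81.9 − 85.9| / 9.9 = 0.4040
Noncentrality parameter: δ = d·√n = 0.4040 × √70 = 3.3804
One-sided α = 0.1 → critical value z_{0.1} = 1.282.
Power = P(Z > 1.282 − δ) = Φ(2.099) = 0.9821.

Power ≈ 0.982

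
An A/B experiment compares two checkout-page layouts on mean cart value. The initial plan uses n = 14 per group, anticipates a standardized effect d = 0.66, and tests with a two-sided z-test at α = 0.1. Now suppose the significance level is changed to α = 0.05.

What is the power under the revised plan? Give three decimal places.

Power ≈ 0.415

δ = d·√(n/2) = 0.66 × √(14/2) = 1.7462 (unchanged). New critical value: z_{0.025} = 1.960.
Revised power = Φ(δ − 1.960) + Φ(−δ − 1.960) = Φ(-0.214) + Φ(-3.706) = 0.4154 + 0.0001 = 0.4155.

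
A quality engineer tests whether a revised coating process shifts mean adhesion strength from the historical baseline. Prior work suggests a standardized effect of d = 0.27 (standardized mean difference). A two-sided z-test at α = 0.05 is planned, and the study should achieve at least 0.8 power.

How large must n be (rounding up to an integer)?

n = 108

Set Φ(δ − 1.960) = 0.8; then δ − 1.960 = Φ⁻¹(0.8) = 0.842, giving δ = 2.802.
(Ignoring the negligible lower-tail rejection probability gives the usual closed-form inversion.)
δ = d·√n ⇒ n = (δ/d)² = (2.802 / 0.27)² = 107.67.
Rounding up, n = 108.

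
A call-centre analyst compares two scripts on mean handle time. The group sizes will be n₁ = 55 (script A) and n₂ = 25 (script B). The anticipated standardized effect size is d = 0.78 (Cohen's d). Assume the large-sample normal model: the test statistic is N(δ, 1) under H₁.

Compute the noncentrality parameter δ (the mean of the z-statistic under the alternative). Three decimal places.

δ ≈ 3.234

The noncentrality parameter scales effect size by the design's sample-size factor: δ = d / √(1/n₁ + 1/n₂) = 0.78 / √(1/55 + 1/25) = 3.2337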